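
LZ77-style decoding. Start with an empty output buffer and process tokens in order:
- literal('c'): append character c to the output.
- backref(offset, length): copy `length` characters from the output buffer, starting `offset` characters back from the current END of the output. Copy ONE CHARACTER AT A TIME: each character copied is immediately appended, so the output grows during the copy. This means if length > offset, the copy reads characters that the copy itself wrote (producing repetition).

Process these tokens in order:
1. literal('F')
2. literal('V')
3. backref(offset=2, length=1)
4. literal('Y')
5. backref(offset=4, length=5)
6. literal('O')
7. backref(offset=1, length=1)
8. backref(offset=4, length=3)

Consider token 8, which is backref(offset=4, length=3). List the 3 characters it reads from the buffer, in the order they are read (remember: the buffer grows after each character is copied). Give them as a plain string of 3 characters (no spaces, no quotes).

Answer: YFO

Derivation:
Token 1: literal('F'). Output: "F"
Token 2: literal('V'). Output: "FV"
Token 3: backref(off=2, len=1). Copied 'F' from pos 0. Output: "FVF"
Token 4: literal('Y'). Output: "FVFY"
Token 5: backref(off=4, len=5) (overlapping!). Copied 'FVFYF' from pos 0. Output: "FVFYFVFYF"
Token 6: literal('O'). Output: "FVFYFVFYFO"
Token 7: backref(off=1, len=1). Copied 'O' from pos 9. Output: "FVFYFVFYFOO"
Token 8: backref(off=4, len=3). Buffer before: "FVFYFVFYFOO" (len 11)
  byte 1: read out[7]='Y', append. Buffer now: "FVFYFVFYFOOY"
  byte 2: read out[8]='F', append. Buffer now: "FVFYFVFYFOOYF"
  byte 3: read out[9]='O', append. Buffer now: "FVFYFVFYFOOYFO"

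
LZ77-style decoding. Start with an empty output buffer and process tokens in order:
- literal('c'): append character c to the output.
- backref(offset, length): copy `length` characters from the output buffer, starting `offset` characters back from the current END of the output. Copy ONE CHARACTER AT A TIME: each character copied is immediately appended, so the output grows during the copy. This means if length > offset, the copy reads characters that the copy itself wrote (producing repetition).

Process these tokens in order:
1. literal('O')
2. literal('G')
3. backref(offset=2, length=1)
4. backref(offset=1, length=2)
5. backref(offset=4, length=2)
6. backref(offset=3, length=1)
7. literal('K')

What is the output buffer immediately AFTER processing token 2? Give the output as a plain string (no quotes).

Token 1: literal('O'). Output: "O"
Token 2: literal('G'). Output: "OG"

Answer: OG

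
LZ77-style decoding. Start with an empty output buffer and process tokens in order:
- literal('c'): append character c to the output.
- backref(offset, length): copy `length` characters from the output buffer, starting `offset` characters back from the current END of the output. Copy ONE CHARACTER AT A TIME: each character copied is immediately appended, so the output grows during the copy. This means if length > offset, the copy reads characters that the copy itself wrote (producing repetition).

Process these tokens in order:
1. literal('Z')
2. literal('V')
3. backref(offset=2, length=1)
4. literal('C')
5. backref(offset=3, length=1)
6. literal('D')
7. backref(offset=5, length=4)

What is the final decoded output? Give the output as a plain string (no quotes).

Token 1: literal('Z'). Output: "Z"
Token 2: literal('V'). Output: "ZV"
Token 3: backref(off=2, len=1). Copied 'Z' from pos 0. Output: "ZVZ"
Token 4: literal('C'). Output: "ZVZC"
Token 5: backref(off=3, len=1). Copied 'V' from pos 1. Output: "ZVZCV"
Token 6: literal('D'). Output: "ZVZCVD"
Token 7: backref(off=5, len=4). Copied 'VZCV' from pos 1. Output: "ZVZCVDVZCV"

Answer: ZVZCVDVZCV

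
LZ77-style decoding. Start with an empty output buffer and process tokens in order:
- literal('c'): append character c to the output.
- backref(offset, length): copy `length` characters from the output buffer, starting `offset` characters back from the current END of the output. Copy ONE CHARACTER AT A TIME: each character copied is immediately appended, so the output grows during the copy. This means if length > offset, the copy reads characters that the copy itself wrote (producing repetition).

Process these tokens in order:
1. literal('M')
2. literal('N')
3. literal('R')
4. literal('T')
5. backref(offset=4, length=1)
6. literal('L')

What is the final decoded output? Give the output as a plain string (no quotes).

Answer: MNRTML

Derivation:
Token 1: literal('M'). Output: "M"
Token 2: literal('N'). Output: "MN"
Token 3: literal('R'). Output: "MNR"
Token 4: literal('T'). Output: "MNRT"
Token 5: backref(off=4, len=1). Copied 'M' from pos 0. Output: "MNRTM"
Token 6: literal('L'). Output: "MNRTML"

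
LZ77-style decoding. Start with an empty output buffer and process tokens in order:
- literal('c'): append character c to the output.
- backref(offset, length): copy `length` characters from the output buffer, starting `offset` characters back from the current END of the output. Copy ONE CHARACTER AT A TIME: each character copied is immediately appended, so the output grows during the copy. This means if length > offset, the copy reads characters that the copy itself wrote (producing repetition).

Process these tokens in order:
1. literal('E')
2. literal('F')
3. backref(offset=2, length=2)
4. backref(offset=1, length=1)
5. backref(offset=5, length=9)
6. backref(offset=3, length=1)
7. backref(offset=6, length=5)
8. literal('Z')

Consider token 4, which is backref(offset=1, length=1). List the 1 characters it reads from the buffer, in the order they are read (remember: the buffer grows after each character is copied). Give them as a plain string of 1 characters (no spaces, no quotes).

Token 1: literal('E'). Output: "E"
Token 2: literal('F'). Output: "EF"
Token 3: backref(off=2, len=2). Copied 'EF' from pos 0. Output: "EFEF"
Token 4: backref(off=1, len=1). Buffer before: "EFEF" (len 4)
  byte 1: read out[3]='F', append. Buffer now: "EFEFF"

Answer: F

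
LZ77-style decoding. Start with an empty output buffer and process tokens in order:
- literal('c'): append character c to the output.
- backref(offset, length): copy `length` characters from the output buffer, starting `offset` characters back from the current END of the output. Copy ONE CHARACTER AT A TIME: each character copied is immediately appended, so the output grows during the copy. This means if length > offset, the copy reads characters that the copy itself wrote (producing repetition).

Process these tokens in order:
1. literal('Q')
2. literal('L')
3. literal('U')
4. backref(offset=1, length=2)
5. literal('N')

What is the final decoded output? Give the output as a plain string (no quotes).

Answer: QLUUUN

Derivation:
Token 1: literal('Q'). Output: "Q"
Token 2: literal('L'). Output: "QL"
Token 3: literal('U'). Output: "QLU"
Token 4: backref(off=1, len=2) (overlapping!). Copied 'UU' from pos 2. Output: "QLUUU"
Token 5: literal('N'). Output: "QLUUUN"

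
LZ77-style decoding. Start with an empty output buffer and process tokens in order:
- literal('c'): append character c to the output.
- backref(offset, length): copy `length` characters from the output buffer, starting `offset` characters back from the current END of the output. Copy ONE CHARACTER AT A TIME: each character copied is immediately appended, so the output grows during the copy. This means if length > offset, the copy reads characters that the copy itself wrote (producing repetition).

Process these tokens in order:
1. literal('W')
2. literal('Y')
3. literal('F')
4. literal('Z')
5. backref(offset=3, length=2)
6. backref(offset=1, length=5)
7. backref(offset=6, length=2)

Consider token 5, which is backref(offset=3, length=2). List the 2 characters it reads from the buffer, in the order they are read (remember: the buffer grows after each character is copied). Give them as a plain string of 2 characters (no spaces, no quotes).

Answer: YF

Derivation:
Token 1: literal('W'). Output: "W"
Token 2: literal('Y'). Output: "WY"
Token 3: literal('F'). Output: "WYF"
Token 4: literal('Z'). Output: "WYFZ"
Token 5: backref(off=3, len=2). Buffer before: "WYFZ" (len 4)
  byte 1: read out[1]='Y', append. Buffer now: "WYFZY"
  byte 2: read out[2]='F', append. Buffer now: "WYFZYF"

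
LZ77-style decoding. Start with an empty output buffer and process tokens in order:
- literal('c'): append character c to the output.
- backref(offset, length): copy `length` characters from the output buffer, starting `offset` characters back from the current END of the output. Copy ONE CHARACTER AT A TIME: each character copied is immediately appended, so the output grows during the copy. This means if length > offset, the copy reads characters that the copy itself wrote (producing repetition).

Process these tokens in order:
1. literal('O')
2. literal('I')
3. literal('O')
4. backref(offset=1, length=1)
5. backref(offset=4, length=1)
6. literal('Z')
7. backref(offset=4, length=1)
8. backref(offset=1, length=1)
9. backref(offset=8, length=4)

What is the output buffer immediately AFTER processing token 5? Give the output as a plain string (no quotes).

Token 1: literal('O'). Output: "O"
Token 2: literal('I'). Output: "OI"
Token 3: literal('O'). Output: "OIO"
Token 4: backref(off=1, len=1). Copied 'O' from pos 2. Output: "OIOO"
Token 5: backref(off=4, len=1). Copied 'O' from pos 0. Output: "OIOOO"

Answer: OIOOO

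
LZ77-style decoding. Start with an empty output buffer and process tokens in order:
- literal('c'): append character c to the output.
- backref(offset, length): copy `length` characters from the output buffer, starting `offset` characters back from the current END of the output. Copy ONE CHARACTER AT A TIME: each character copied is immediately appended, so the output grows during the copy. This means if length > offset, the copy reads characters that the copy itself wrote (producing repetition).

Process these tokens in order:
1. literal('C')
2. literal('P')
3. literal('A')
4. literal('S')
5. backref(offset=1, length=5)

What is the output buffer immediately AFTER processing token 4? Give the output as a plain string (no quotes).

Answer: CPAS

Derivation:
Token 1: literal('C'). Output: "C"
Token 2: literal('P'). Output: "CP"
Token 3: literal('A'). Output: "CPA"
Token 4: literal('S'). Output: "CPAS"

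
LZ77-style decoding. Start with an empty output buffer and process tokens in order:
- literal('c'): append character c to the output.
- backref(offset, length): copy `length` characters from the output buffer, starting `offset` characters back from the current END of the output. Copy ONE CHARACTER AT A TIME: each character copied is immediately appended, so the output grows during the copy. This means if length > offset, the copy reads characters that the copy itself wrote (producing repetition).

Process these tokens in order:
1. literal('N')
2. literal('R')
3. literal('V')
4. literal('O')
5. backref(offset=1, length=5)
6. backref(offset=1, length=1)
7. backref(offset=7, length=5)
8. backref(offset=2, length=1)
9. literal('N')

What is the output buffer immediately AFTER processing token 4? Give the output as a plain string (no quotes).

Token 1: literal('N'). Output: "N"
Token 2: literal('R'). Output: "NR"
Token 3: literal('V'). Output: "NRV"
Token 4: literal('O'). Output: "NRVO"

Answer: NRVO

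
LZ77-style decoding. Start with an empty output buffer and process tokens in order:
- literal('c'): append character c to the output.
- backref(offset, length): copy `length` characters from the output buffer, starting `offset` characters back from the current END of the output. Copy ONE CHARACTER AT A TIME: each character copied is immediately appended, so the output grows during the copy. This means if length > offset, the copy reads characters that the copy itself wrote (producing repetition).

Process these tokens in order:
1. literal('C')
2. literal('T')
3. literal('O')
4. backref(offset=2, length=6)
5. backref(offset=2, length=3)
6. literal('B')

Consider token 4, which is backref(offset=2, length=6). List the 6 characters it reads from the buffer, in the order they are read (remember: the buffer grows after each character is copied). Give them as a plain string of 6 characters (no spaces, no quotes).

Answer: TOTOTO

Derivation:
Token 1: literal('C'). Output: "C"
Token 2: literal('T'). Output: "CT"
Token 3: literal('O'). Output: "CTO"
Token 4: backref(off=2, len=6). Buffer before: "CTO" (len 3)
  byte 1: read out[1]='T', append. Buffer now: "CTOT"
  byte 2: read out[2]='O', append. Buffer now: "CTOTO"
  byte 3: read out[3]='T', append. Buffer now: "CTOTOT"
  byte 4: read out[4]='O', append. Buffer now: "CTOTOTO"
  byte 5: read out[5]='T', append. Buffer now: "CTOTOTOT"
  byte 6: read out[6]='O', append. Buffer now: "CTOTOTOTO"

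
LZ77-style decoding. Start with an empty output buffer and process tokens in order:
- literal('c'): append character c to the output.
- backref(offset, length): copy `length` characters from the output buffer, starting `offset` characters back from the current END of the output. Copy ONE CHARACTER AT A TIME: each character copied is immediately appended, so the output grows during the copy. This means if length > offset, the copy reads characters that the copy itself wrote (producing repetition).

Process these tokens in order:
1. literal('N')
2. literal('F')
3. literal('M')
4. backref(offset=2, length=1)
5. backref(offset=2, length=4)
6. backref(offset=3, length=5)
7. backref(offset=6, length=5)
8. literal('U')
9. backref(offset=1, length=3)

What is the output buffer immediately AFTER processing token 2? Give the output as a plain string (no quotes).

Answer: NF

Derivation:
Token 1: literal('N'). Output: "N"
Token 2: literal('F'). Output: "NF"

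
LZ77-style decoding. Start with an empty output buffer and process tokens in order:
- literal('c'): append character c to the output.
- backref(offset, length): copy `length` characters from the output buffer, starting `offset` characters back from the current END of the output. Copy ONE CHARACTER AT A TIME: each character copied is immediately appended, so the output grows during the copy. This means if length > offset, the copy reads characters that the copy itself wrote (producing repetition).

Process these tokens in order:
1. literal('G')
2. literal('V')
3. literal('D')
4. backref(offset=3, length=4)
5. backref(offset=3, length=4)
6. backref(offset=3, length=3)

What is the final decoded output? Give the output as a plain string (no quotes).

Answer: GVDGVDGVDGVDGV

Derivation:
Token 1: literal('G'). Output: "G"
Token 2: literal('V'). Output: "GV"
Token 3: literal('D'). Output: "GVD"
Token 4: backref(off=3, len=4) (overlapping!). Copied 'GVDG' from pos 0. Output: "GVDGVDG"
Token 5: backref(off=3, len=4) (overlapping!). Copied 'VDGV' from pos 4. Output: "GVDGVDGVDGV"
Token 6: backref(off=3, len=3). Copied 'DGV' from pos 8. Output: "GVDGVDGVDGVDGV"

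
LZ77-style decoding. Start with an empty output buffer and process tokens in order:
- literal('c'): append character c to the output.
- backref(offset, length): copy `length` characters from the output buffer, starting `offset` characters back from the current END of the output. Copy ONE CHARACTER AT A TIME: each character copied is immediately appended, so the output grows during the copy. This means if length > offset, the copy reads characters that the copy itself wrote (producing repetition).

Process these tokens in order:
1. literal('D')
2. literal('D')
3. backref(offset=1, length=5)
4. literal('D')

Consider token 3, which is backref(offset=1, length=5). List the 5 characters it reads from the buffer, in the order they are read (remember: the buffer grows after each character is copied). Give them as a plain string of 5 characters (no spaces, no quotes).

Answer: DDDDD

Derivation:
Token 1: literal('D'). Output: "D"
Token 2: literal('D'). Output: "DD"
Token 3: backref(off=1, len=5). Buffer before: "DD" (len 2)
  byte 1: read out[1]='D', append. Buffer now: "DDD"
  byte 2: read out[2]='D', append. Buffer now: "DDDD"
  byte 3: read out[3]='D', append. Buffer now: "DDDDD"
  byte 4: read out[4]='D', append. Buffer now: "DDDDDD"
  byte 5: read out[5]='D', append. Buffer now: "DDDDDDD"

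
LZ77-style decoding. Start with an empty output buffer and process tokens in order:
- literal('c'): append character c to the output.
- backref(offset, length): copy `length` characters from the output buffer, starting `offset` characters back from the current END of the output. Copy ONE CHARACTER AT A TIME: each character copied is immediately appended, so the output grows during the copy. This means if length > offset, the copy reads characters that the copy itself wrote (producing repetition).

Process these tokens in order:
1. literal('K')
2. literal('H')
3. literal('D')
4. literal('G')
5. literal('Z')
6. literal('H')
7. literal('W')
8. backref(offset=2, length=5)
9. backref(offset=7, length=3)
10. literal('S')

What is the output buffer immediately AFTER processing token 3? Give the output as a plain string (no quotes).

Token 1: literal('K'). Output: "K"
Token 2: literal('H'). Output: "KH"
Token 3: literal('D'). Output: "KHD"

Answer: KHD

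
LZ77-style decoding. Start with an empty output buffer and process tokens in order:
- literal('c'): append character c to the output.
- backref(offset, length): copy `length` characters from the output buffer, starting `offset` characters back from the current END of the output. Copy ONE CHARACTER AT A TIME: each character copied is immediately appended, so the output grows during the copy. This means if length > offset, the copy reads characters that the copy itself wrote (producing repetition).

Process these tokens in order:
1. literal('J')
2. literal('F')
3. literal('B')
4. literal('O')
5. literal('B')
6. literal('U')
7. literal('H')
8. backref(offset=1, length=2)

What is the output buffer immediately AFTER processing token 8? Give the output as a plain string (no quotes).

Answer: JFBOBUHHH

Derivation:
Token 1: literal('J'). Output: "J"
Token 2: literal('F'). Output: "JF"
Token 3: literal('B'). Output: "JFB"
Token 4: literal('O'). Output: "JFBO"
Token 5: literal('B'). Output: "JFBOB"
Token 6: literal('U'). Output: "JFBOBU"
Token 7: literal('H'). Output: "JFBOBUH"
Token 8: backref(off=1, len=2) (overlapping!). Copied 'HH' from pos 6. Output: "JFBOBUHHH"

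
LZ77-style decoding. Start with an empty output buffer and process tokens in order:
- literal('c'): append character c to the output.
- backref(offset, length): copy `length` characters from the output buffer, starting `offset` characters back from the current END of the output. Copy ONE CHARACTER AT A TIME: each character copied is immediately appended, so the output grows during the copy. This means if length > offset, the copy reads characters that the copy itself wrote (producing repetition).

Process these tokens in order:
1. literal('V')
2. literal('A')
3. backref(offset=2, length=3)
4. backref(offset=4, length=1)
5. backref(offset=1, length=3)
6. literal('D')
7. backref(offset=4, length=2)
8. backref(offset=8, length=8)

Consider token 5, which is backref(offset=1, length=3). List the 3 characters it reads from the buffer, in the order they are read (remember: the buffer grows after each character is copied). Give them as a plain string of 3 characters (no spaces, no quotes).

Token 1: literal('V'). Output: "V"
Token 2: literal('A'). Output: "VA"
Token 3: backref(off=2, len=3) (overlapping!). Copied 'VAV' from pos 0. Output: "VAVAV"
Token 4: backref(off=4, len=1). Copied 'A' from pos 1. Output: "VAVAVA"
Token 5: backref(off=1, len=3). Buffer before: "VAVAVA" (len 6)
  byte 1: read out[5]='A', append. Buffer now: "VAVAVAA"
  byte 2: read out[6]='A', append. Buffer now: "VAVAVAAA"
  byte 3: read out[7]='A', append. Buffer now: "VAVAVAAAA"

Answer: AAA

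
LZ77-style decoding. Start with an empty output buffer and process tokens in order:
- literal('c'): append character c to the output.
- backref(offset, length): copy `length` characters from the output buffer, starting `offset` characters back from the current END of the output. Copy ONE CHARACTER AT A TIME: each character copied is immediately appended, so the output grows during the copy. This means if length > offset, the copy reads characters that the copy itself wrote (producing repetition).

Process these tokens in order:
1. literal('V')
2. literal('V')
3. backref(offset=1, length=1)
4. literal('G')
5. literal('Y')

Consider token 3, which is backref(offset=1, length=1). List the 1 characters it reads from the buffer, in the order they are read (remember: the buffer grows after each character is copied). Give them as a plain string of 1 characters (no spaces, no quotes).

Answer: V

Derivation:
Token 1: literal('V'). Output: "V"
Token 2: literal('V'). Output: "VV"
Token 3: backref(off=1, len=1). Buffer before: "VV" (len 2)
  byte 1: read out[1]='V', append. Buffer now: "VVV"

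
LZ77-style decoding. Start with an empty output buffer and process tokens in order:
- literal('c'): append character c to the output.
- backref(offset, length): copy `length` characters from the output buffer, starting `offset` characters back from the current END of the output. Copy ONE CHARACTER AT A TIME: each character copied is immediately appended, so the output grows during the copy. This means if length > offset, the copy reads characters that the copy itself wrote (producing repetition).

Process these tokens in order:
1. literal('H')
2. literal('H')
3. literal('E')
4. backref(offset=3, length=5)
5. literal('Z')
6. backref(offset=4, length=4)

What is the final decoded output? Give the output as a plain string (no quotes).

Answer: HHEHHEHHZEHHZ

Derivation:
Token 1: literal('H'). Output: "H"
Token 2: literal('H'). Output: "HH"
Token 3: literal('E'). Output: "HHE"
Token 4: backref(off=3, len=5) (overlapping!). Copied 'HHEHH' from pos 0. Output: "HHEHHEHH"
Token 5: literal('Z'). Output: "HHEHHEHHZ"
Token 6: backref(off=4, len=4). Copied 'EHHZ' from pos 5. Output: "HHEHHEHHZEHHZ"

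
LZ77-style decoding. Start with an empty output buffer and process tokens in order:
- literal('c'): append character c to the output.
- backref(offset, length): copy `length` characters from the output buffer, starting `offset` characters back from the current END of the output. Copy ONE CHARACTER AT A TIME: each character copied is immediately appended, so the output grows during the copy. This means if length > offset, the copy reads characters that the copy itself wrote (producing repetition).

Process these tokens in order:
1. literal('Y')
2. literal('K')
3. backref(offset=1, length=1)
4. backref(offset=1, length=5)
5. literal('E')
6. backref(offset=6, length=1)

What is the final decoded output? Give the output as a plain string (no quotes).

Token 1: literal('Y'). Output: "Y"
Token 2: literal('K'). Output: "YK"
Token 3: backref(off=1, len=1). Copied 'K' from pos 1. Output: "YKK"
Token 4: backref(off=1, len=5) (overlapping!). Copied 'KKKKK' from pos 2. Output: "YKKKKKKK"
Token 5: literal('E'). Output: "YKKKKKKKE"
Token 6: backref(off=6, len=1). Copied 'K' from pos 3. Output: "YKKKKKKKEK"

Answer: YKKKKKKKEK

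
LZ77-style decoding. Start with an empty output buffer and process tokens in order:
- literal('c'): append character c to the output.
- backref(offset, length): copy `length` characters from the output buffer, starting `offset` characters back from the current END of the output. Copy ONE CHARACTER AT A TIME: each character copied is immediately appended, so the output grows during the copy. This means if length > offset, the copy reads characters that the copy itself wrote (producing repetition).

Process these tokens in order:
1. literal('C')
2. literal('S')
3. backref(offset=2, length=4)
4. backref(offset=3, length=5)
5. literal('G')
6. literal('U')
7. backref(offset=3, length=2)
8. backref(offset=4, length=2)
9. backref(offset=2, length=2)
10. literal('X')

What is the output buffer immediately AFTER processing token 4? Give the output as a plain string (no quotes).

Token 1: literal('C'). Output: "C"
Token 2: literal('S'). Output: "CS"
Token 3: backref(off=2, len=4) (overlapping!). Copied 'CSCS' from pos 0. Output: "CSCSCS"
Token 4: backref(off=3, len=5) (overlapping!). Copied 'SCSSC' from pos 3. Output: "CSCSCSSCSSC"

Answer: CSCSCSSCSSC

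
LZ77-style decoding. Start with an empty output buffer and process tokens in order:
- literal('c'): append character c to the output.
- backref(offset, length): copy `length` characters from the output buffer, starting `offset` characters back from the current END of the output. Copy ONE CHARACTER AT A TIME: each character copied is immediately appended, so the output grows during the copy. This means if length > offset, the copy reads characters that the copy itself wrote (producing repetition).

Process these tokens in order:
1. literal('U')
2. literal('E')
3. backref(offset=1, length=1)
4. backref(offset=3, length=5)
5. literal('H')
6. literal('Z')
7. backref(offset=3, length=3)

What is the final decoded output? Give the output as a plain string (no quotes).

Answer: UEEUEEUEHZEHZ

Derivation:
Token 1: literal('U'). Output: "U"
Token 2: literal('E'). Output: "UE"
Token 3: backref(off=1, len=1). Copied 'E' from pos 1. Output: "UEE"
Token 4: backref(off=3, len=5) (overlapping!). Copied 'UEEUE' from pos 0. Output: "UEEUEEUE"
Token 5: literal('H'). Output: "UEEUEEUEH"
Token 6: literal('Z'). Output: "UEEUEEUEHZ"
Token 7: backref(off=3, len=3). Copied 'EHZ' from pos 7. Output: "UEEUEEUEHZEHZ"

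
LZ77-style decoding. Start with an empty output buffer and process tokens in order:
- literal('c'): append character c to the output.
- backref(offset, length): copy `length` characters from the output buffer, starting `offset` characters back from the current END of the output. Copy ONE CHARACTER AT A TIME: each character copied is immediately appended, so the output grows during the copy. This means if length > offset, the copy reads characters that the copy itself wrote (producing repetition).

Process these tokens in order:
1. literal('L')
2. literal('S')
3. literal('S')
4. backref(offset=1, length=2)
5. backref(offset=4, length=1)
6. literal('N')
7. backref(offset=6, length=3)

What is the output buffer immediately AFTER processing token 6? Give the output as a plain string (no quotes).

Token 1: literal('L'). Output: "L"
Token 2: literal('S'). Output: "LS"
Token 3: literal('S'). Output: "LSS"
Token 4: backref(off=1, len=2) (overlapping!). Copied 'SS' from pos 2. Output: "LSSSS"
Token 5: backref(off=4, len=1). Copied 'S' from pos 1. Output: "LSSSSS"
Token 6: literal('N'). Output: "LSSSSSN"

Answer: LSSSSSN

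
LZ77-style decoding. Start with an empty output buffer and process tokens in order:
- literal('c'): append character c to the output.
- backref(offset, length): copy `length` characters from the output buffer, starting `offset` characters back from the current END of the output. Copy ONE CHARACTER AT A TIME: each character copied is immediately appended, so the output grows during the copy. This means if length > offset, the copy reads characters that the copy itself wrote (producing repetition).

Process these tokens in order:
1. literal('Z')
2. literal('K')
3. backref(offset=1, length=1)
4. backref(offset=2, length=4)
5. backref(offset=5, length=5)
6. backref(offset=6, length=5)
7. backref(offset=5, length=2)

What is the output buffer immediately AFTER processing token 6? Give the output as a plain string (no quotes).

Token 1: literal('Z'). Output: "Z"
Token 2: literal('K'). Output: "ZK"
Token 3: backref(off=1, len=1). Copied 'K' from pos 1. Output: "ZKK"
Token 4: backref(off=2, len=4) (overlapping!). Copied 'KKKK' from pos 1. Output: "ZKKKKKK"
Token 5: backref(off=5, len=5). Copied 'KKKKK' from pos 2. Output: "ZKKKKKKKKKKK"
Token 6: backref(off=6, len=5). Copied 'KKKKK' from pos 6. Output: "ZKKKKKKKKKKKKKKKK"

Answer: ZKKKKKKKKKKKKKKKK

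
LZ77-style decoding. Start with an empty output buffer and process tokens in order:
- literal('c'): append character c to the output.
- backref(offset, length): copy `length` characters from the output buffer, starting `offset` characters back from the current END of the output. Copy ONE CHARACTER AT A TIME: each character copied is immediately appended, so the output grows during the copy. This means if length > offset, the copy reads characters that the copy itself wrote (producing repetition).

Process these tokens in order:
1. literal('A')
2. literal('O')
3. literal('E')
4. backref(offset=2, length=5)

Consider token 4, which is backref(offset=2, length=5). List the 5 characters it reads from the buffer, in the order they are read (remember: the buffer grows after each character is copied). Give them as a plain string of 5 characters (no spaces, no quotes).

Token 1: literal('A'). Output: "A"
Token 2: literal('O'). Output: "AO"
Token 3: literal('E'). Output: "AOE"
Token 4: backref(off=2, len=5). Buffer before: "AOE" (len 3)
  byte 1: read out[1]='O', append. Buffer now: "AOEO"
  byte 2: read out[2]='E', append. Buffer now: "AOEOE"
  byte 3: read out[3]='O', append. Buffer now: "AOEOEO"
  byte 4: read out[4]='E', append. Buffer now: "AOEOEOE"
  byte 5: read out[5]='O', append. Buffer now: "AOEOEOEO"

Answer: OEOEO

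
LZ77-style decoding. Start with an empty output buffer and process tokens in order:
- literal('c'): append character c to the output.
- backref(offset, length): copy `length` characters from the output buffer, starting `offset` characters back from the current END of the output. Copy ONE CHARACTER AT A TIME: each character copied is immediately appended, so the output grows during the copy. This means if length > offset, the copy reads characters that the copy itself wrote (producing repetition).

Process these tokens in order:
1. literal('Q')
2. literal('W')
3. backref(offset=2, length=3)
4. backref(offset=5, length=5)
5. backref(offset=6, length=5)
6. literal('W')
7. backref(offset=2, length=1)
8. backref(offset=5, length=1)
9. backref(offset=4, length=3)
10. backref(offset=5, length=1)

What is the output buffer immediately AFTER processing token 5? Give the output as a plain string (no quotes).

Token 1: literal('Q'). Output: "Q"
Token 2: literal('W'). Output: "QW"
Token 3: backref(off=2, len=3) (overlapping!). Copied 'QWQ' from pos 0. Output: "QWQWQ"
Token 4: backref(off=5, len=5). Copied 'QWQWQ' from pos 0. Output: "QWQWQQWQWQ"
Token 5: backref(off=6, len=5). Copied 'QQWQW' from pos 4. Output: "QWQWQQWQWQQQWQW"

Answer: QWQWQQWQWQQQWQW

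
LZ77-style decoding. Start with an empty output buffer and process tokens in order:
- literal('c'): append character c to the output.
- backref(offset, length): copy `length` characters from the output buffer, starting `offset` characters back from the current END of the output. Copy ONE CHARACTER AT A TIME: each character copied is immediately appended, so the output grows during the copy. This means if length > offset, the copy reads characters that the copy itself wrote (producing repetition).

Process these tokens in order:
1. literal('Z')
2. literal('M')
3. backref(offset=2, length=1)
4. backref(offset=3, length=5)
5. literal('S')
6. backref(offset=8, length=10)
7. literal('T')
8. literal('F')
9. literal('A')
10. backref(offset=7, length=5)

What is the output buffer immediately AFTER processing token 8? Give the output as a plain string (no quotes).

Answer: ZMZZMZZMSMZZMZZMSMZTF

Derivation:
Token 1: literal('Z'). Output: "Z"
Token 2: literal('M'). Output: "ZM"
Token 3: backref(off=2, len=1). Copied 'Z' from pos 0. Output: "ZMZ"
Token 4: backref(off=3, len=5) (overlapping!). Copied 'ZMZZM' from pos 0. Output: "ZMZZMZZM"
Token 5: literal('S'). Output: "ZMZZMZZMS"
Token 6: backref(off=8, len=10) (overlapping!). Copied 'MZZMZZMSMZ' from pos 1. Output: "ZMZZMZZMSMZZMZZMSMZ"
Token 7: literal('T'). Output: "ZMZZMZZMSMZZMZZMSMZT"
Token 8: literal('F'). Output: "ZMZZMZZMSMZZMZZMSMZTF"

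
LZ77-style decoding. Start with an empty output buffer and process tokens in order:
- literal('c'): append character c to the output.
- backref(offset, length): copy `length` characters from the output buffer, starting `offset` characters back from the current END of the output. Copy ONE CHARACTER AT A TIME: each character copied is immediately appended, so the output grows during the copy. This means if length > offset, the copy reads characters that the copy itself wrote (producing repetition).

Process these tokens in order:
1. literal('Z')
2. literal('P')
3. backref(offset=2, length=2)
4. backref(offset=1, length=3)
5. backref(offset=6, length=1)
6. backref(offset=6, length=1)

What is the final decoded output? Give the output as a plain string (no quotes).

Token 1: literal('Z'). Output: "Z"
Token 2: literal('P'). Output: "ZP"
Token 3: backref(off=2, len=2). Copied 'ZP' from pos 0. Output: "ZPZP"
Token 4: backref(off=1, len=3) (overlapping!). Copied 'PPP' from pos 3. Output: "ZPZPPPP"
Token 5: backref(off=6, len=1). Copied 'P' from pos 1. Output: "ZPZPPPPP"
Token 6: backref(off=6, len=1). Copied 'Z' from pos 2. Output: "ZPZPPPPPZ"

Answer: ZPZPPPPPZ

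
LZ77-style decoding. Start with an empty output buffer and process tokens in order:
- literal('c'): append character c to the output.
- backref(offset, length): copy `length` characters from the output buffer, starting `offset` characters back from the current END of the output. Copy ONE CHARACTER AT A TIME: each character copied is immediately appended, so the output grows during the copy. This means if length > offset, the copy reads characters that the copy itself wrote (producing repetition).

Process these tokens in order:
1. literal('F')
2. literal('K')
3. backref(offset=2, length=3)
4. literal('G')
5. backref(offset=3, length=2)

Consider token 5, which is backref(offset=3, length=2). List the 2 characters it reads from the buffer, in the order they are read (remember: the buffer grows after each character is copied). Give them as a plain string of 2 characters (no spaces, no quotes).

Token 1: literal('F'). Output: "F"
Token 2: literal('K'). Output: "FK"
Token 3: backref(off=2, len=3) (overlapping!). Copied 'FKF' from pos 0. Output: "FKFKF"
Token 4: literal('G'). Output: "FKFKFG"
Token 5: backref(off=3, len=2). Buffer before: "FKFKFG" (len 6)
  byte 1: read out[3]='K', append. Buffer now: "FKFKFGK"
  byte 2: read out[4]='F', append. Buffer now: "FKFKFGKF"

Answer: KF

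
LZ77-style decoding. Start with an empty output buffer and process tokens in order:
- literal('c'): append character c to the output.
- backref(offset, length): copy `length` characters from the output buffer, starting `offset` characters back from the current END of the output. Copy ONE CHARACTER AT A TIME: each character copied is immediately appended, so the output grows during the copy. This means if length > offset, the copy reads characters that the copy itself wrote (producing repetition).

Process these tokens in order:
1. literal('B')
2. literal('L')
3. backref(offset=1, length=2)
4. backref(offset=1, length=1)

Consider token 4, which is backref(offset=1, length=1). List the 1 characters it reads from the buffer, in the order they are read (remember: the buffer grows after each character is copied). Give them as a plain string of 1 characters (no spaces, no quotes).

Token 1: literal('B'). Output: "B"
Token 2: literal('L'). Output: "BL"
Token 3: backref(off=1, len=2) (overlapping!). Copied 'LL' from pos 1. Output: "BLLL"
Token 4: backref(off=1, len=1). Buffer before: "BLLL" (len 4)
  byte 1: read out[3]='L', append. Buffer now: "BLLLL"

Answer: L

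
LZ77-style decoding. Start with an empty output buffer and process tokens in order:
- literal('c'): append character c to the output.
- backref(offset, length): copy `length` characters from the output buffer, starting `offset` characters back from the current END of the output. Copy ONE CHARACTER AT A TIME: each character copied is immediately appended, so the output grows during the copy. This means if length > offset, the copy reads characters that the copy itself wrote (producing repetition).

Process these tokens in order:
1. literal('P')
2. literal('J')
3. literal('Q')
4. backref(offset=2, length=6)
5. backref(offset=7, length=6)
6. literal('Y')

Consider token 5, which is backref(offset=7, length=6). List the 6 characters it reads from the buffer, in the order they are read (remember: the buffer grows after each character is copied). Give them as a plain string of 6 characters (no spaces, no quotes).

Answer: QJQJQJ

Derivation:
Token 1: literal('P'). Output: "P"
Token 2: literal('J'). Output: "PJ"
Token 3: literal('Q'). Output: "PJQ"
Token 4: backref(off=2, len=6) (overlapping!). Copied 'JQJQJQ' from pos 1. Output: "PJQJQJQJQ"
Token 5: backref(off=7, len=6). Buffer before: "PJQJQJQJQ" (len 9)
  byte 1: read out[2]='Q', append. Buffer now: "PJQJQJQJQQ"
  byte 2: read out[3]='J', append. Buffer now: "PJQJQJQJQQJ"
  byte 3: read out[4]='Q', append. Buffer now: "PJQJQJQJQQJQ"
  byte 4: read out[5]='J', append. Buffer now: "PJQJQJQJQQJQJ"
  byte 5: read out[6]='Q', append. Buffer now: "PJQJQJQJQQJQJQ"
  byte 6: read out[7]='J', append. Buffer now: "PJQJQJQJQQJQJQJ"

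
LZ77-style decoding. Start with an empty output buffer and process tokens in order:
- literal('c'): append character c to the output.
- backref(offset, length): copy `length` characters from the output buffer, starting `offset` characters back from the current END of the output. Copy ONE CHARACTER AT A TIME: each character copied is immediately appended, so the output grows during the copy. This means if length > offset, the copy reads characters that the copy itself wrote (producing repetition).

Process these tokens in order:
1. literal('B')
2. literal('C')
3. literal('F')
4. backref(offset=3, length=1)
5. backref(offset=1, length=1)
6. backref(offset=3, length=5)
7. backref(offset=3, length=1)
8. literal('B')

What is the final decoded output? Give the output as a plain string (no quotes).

Answer: BCFBBFBBFBBB

Derivation:
Token 1: literal('B'). Output: "B"
Token 2: literal('C'). Output: "BC"
Token 3: literal('F'). Output: "BCF"
Token 4: backref(off=3, len=1). Copied 'B' from pos 0. Output: "BCFB"
Token 5: backref(off=1, len=1). Copied 'B' from pos 3. Output: "BCFBB"
Token 6: backref(off=3, len=5) (overlapping!). Copied 'FBBFB' from pos 2. Output: "BCFBBFBBFB"
Token 7: backref(off=3, len=1). Copied 'B' from pos 7. Output: "BCFBBFBBFBB"
Token 8: literal('B'). Output: "BCFBBFBBFBBB"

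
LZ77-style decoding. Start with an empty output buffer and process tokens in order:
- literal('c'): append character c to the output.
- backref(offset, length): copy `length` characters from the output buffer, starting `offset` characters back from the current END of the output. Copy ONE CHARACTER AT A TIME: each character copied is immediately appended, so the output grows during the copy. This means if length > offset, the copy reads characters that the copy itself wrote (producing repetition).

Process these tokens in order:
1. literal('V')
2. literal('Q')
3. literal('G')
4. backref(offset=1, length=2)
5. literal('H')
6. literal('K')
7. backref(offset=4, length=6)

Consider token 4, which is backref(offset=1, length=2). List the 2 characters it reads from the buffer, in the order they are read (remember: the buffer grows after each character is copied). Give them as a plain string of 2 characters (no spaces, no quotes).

Answer: GG

Derivation:
Token 1: literal('V'). Output: "V"
Token 2: literal('Q'). Output: "VQ"
Token 3: literal('G'). Output: "VQG"
Token 4: backref(off=1, len=2). Buffer before: "VQG" (len 3)
  byte 1: read out[2]='G', append. Buffer now: "VQGG"
  byte 2: read out[3]='G', append. Buffer now: "VQGGG"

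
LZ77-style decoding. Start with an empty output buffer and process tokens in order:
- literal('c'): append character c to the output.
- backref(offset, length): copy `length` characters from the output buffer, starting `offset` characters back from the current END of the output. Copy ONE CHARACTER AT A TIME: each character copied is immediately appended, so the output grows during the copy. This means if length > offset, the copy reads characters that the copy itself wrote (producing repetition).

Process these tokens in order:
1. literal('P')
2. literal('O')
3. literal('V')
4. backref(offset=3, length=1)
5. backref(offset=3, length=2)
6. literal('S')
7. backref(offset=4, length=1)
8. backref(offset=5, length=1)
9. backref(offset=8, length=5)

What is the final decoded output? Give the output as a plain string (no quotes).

Answer: POVPOVSPPOVPOV

Derivation:
Token 1: literal('P'). Output: "P"
Token 2: literal('O'). Output: "PO"
Token 3: literal('V'). Output: "POV"
Token 4: backref(off=3, len=1). Copied 'P' from pos 0. Output: "POVP"
Token 5: backref(off=3, len=2). Copied 'OV' from pos 1. Output: "POVPOV"
Token 6: literal('S'). Output: "POVPOVS"
Token 7: backref(off=4, len=1). Copied 'P' from pos 3. Output: "POVPOVSP"
Token 8: backref(off=5, len=1). Copied 'P' from pos 3. Output: "POVPOVSPP"
Token 9: backref(off=8, len=5). Copied 'OVPOV' from pos 1. Output: "POVPOVSPPOVPOV"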